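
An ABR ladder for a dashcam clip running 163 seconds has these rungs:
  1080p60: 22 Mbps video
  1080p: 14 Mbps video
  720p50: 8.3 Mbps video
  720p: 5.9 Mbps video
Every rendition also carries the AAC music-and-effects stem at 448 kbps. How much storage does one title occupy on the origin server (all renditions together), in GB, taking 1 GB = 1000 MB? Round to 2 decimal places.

Audio: 448 kbps = 0.448 Mbps.
Sum of rendition bitrates: (22+0.448) + (14+0.448) + (8.3+0.448) + (5.9+0.448) = 51.992 Mbps.
× 163 s = 8,475 Mb = 1,059 MB = 1.059 GB.

1.06 GB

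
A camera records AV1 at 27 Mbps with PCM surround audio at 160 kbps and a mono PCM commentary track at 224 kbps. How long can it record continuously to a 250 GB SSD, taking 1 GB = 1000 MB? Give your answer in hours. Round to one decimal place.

Audio total: 160 + 224 = 384 kbps = 0.384 Mbps.
Total bitrate: 27 + 0.384 = 27.384 Mbps.
Capacity: 250 GB = 2,000,000 Mb.
Recording time: 2,000,000 / 27.384 = 73,035 s ≈ 20.3 hours.

20.3 hours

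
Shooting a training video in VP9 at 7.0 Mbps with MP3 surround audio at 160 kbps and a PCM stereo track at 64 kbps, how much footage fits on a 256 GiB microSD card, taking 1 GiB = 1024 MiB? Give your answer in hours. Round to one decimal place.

Audio total: 160 + 64 = 224 kbps = 0.224 Mbps.
Total bitrate: 7.0 + 0.224 = 7.224 Mbps.
Capacity: 256 GiB = 2,199,023 Mb.
Recording time: 2,199,023 / 7.224 = 304,405 s ≈ 84.6 hours.

84.6 hours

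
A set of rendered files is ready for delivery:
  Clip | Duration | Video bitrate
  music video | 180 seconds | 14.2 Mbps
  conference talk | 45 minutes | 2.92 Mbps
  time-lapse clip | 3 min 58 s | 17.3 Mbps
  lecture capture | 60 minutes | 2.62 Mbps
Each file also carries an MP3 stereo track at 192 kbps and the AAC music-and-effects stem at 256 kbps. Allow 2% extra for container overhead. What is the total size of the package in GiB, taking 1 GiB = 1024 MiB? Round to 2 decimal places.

Audio total: 192 + 256 = 448 kbps = 0.448 Mbps.
music video: 14.648 Mbps × 180 s × 1.02 = 2689.4 Mb
conference talk: 3.368 Mbps × 2700 s × 1.02 = 9275.5 Mb
time-lapse clip: 17.748 Mbps × 238 s × 1.02 = 4308.5 Mb
lecture capture: 3.068 Mbps × 3600 s × 1.02 = 11265.7 Mb
Total: 27539.0 Mb = 3442.4 MB.
= 3.206 GiB.

3.21 GiB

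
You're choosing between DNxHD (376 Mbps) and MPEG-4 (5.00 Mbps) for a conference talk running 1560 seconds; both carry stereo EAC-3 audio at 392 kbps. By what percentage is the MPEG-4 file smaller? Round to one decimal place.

98.6%

Audio: 392 kbps = 0.392 Mbps.
DNxHD: 376.392 Mbps × 1560 s = 587171.5 Mb = 73.396 GB.
MPEG-4: 5.392 Mbps × 1560 s = 8411.5 Mb = 1.051 GB.
Reduction: (1 − 1.051/73.396) × 100 = 98.57%.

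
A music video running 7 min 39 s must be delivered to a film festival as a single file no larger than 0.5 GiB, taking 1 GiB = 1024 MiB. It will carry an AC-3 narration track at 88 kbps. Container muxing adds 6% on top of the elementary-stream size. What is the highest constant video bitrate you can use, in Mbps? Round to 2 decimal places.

Budget: 0.5 GiB = 4295.0 Mb.
Stream payload after overhead: 4295.0 / 1.06 = 4051.9 Mb.
7 min 39 s = 459 s
Total bitrate budget: 4051.9 Mb / 459 s = 8.828 Mbps.
Audio: 88 kbps = 0.088 Mbps.
Video: 8.828 − 0.088 = 8.740 Mbps.

8.74 Mbps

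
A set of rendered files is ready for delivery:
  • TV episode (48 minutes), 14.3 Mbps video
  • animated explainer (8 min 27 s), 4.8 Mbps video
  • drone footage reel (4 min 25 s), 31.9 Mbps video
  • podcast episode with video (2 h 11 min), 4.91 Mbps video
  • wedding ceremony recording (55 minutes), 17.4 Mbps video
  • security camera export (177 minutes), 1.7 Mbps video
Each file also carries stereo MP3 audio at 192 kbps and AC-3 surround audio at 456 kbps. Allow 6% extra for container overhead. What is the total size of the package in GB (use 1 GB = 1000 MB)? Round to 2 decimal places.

24.20 GB

Audio total: 192 + 456 = 648 kbps = 0.648 Mbps.
TV episode: 14.948 Mbps × 2880 s × 1.06 = 45633.3 Mb
animated explainer: 5.448 Mbps × 507 s × 1.06 = 2927.9 Mb
drone footage reel: 32.548 Mbps × 265 s × 1.06 = 9142.7 Mb
podcast episode with video: 5.558 Mbps × 7860 s × 1.06 = 46307.0 Mb
wedding ceremony recording: 18.048 Mbps × 3300 s × 1.06 = 63131.9 Mb
security camera export: 2.348 Mbps × 10620 s × 1.06 = 26431.9 Mb
Total: 193574.7 Mb = 24196.8 MB.
= 24.20 GB.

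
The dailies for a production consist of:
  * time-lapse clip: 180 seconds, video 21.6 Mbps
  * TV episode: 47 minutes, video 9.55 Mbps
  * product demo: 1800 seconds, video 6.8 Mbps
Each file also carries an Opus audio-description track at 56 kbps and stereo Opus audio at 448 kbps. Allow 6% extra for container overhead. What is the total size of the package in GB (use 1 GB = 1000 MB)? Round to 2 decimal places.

Audio total: 56 + 448 = 504 kbps = 0.504 Mbps.
time-lapse clip: 22.104 Mbps × 180 s × 1.06 = 4217.4 Mb
TV episode: 10.054 Mbps × 2820 s × 1.06 = 30053.4 Mb
product demo: 7.304 Mbps × 1800 s × 1.06 = 13936.0 Mb
Total: 48206.9 Mb = 6025.9 MB.
= 6.026 GB.

6.03 GB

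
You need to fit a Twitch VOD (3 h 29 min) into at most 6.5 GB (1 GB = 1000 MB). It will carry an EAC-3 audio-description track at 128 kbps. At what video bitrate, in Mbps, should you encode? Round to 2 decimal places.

4.02 Mbps

Budget: 6.5 GB = 52000.0 Mb.
3 h 29 min = 209 min = 12540 s
Total bitrate budget: 52000.0 Mb / 12540 s = 4.147 Mbps.
Audio: 128 kbps = 0.128 Mbps.
Video: 4.147 − 0.128 = 4.019 Mbps.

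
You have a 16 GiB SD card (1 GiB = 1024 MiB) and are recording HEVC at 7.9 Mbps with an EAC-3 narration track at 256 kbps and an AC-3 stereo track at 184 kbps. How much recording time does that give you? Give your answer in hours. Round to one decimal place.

4.6 hours

Audio total: 256 + 184 = 440 kbps = 0.440 Mbps.
Total bitrate: 7.9 + 0.440 = 8.340 Mbps.
Capacity: 16 GiB = 137,439 Mb.
Recording time: 137,439 / 8.340 = 16,479 s ≈ 4.58 hours.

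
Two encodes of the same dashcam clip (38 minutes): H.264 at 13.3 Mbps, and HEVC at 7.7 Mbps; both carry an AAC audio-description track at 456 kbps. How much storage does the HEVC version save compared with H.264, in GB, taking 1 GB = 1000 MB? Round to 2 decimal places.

1.60 GB

38 min = 2280 s
Audio: 456 kbps = 0.456 Mbps.
H.264: 13.756 Mbps × 2280 s = 31363.7 Mb = 3.920 GB.
HEVC: 8.156 Mbps × 2280 s = 18595.7 Mb = 2.324 GB.
Saving: 3.920 − 2.324 = 1.596 GB.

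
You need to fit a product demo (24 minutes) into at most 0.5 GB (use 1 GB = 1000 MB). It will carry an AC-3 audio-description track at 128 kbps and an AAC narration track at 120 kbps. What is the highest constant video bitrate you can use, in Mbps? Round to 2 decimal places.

2.53 Mbps

Budget: 0.5 GB = 4000.0 Mb.
24 min = 1440 s
Total bitrate budget: 4000.0 Mb / 1440 s = 2.778 Mbps.
Audio total: 128 + 120 = 248 kbps = 0.248 Mbps.
Video: 2.778 − 0.248 = 2.530 Mbps.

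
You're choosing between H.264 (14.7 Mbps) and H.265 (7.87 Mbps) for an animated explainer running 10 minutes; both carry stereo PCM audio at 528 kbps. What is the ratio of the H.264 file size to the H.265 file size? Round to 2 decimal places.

1.81

10 min = 600 s
Audio: 528 kbps = 0.528 Mbps.
H.264: 15.228 Mbps × 600 s = 9136.8 Mb = 1.142 GB.
H.265: 8.398 Mbps × 600 s = 5038.8 Mb = 0.630 GB.
Ratio: 1.142 / 0.630 = 1.813.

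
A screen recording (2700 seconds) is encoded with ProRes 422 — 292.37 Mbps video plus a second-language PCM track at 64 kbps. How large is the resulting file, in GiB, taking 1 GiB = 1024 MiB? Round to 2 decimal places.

Audio: 64 kbps = 0.064 Mbps.
Total bitrate: 292.37 + 0.064 = 292.434 Mbps.
Stream data: 292.434 Mbps × 2700 s = 789571.8 Mb.
789,572 Mb = 98,696,475,000 bytes ÷ 1,073,741,824 = 91.92 GiB.

91.92 GiB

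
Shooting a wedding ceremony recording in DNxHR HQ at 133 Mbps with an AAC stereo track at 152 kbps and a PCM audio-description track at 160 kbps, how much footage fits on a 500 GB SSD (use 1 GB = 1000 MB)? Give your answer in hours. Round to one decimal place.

8.3 hours

Audio total: 152 + 160 = 312 kbps = 0.312 Mbps.
Total bitrate: 133 + 0.312 = 133.312 Mbps.
Capacity: 500 GB = 4,000,000 Mb.
Recording time: 4,000,000 / 133.312 = 30,005 s ≈ 8.33 hours.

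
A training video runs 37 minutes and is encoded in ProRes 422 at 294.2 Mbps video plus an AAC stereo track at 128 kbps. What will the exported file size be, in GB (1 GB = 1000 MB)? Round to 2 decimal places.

37 min = 2220 s
Audio: 128 kbps = 0.128 Mbps.
Total bitrate: 294.2 + 0.128 = 294.328 Mbps.
Stream data: 294.328 Mbps × 2220 s = 653408.2 Mb.
653,408 Mb ÷ 8 = 81,676 MB → 81.68 GB.

81.68 GB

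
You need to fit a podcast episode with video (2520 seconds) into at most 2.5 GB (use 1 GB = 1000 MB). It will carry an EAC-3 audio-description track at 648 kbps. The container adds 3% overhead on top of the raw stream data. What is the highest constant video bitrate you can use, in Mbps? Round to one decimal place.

7.1 Mbps

Budget: 2.5 GB = 20000.0 Mb.
Stream payload after overhead: 20000.0 / 1.03 = 19417.5 Mb.
Total bitrate budget: 19417.5 Mb / 2520 s = 7.705 Mbps.
Audio: 648 kbps = 0.648 Mbps.
Video: 7.705 − 0.648 = 7.057 Mbps.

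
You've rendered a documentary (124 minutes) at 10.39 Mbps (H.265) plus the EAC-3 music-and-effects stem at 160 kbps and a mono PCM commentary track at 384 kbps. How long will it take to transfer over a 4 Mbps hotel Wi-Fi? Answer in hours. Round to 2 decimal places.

5.65 hours

124 min = 7440 s
Audio total: 160 + 384 = 544 kbps = 0.544 Mbps.
Total bitrate: 10.934 Mbps.
File: 10.934 Mbps × 7440 s = 81349.0 Mb.
At 4 Mbps: 81349.0 / 4 = 20337.2 s ≈ 5.65 hours.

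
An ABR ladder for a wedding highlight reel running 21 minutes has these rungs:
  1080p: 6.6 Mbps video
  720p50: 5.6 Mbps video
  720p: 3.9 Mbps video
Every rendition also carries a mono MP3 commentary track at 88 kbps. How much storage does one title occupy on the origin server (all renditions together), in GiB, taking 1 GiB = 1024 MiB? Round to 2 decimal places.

21 min = 1260 s
Audio: 88 kbps = 0.088 Mbps.
Sum of rendition bitrates: (6.6+0.088) + (5.6+0.088) + (3.9+0.088) = 16.364 Mbps.
× 1260 s = 20,619 Mb = 2,577 MB = 2.400 GiB.

2.40 GiB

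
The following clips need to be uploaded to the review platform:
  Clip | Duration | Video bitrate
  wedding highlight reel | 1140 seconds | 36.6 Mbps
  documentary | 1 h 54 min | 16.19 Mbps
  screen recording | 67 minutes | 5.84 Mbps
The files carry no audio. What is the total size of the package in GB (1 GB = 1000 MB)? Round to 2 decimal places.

wedding highlight reel: 36.600 Mbps × 1140 s = 41724.0 Mb
documentary: 16.190 Mbps × 6840 s = 110739.6 Mb
screen recording: 5.840 Mbps × 4020 s = 23476.8 Mb
Total: 175940.4 Mb = 21992.5 MB.
= 21.99 GB.

21.99 GB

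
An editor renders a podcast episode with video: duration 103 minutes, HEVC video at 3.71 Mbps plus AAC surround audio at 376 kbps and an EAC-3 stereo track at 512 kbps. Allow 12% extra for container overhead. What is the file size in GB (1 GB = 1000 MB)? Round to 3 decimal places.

3.978 GB

103 min = 6180 s
Audio total: 376 + 512 = 888 kbps = 0.888 Mbps.
Total bitrate: 3.71 + 0.888 = 4.598 Mbps.
Stream data: 4.598 Mbps × 6180 s = 28415.6 Mb.
With 12% container overhead: ×1.12.
31,826 Mb ÷ 8 = 3,978 MB → 3.978 GB.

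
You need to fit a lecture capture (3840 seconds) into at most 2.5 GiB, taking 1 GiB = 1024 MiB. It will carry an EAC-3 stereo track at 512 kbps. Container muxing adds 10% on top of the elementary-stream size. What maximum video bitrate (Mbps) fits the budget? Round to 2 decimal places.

4.57 Mbps

Budget: 2.5 GiB = 21474.8 Mb.
Stream payload after overhead: 21474.8 / 1.10 = 19522.6 Mb.
Total bitrate budget: 19522.6 Mb / 3840 s = 5.084 Mbps.
Audio: 512 kbps = 0.512 Mbps.
Video: 5.084 − 0.512 = 4.572 Mbps.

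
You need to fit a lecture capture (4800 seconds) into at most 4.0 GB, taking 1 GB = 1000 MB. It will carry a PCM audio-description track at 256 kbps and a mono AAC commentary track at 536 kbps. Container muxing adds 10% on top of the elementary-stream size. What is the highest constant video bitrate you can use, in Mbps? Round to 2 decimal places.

Budget: 4.0 GB = 32000.0 Mb.
Stream payload after overhead: 32000.0 / 1.10 = 29090.9 Mb.
Total bitrate budget: 29090.9 Mb / 4800 s = 6.061 Mbps.
Audio total: 256 + 536 = 792 kbps = 0.792 Mbps.
Video: 6.061 − 0.792 = 5.269 Mbps.

5.27 Mbps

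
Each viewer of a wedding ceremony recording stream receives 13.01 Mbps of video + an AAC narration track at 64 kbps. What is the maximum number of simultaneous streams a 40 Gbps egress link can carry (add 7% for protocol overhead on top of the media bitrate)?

Audio: 64 kbps = 0.064 Mbps.
Per-viewer media rate: 13.074 Mbps.
On the wire with 7% overhead: 13.989 Mbps.
40 Gbps = 40,000 Mbps; 40,000 / 13.989 = 2859.35 → 2859 viewers.

2859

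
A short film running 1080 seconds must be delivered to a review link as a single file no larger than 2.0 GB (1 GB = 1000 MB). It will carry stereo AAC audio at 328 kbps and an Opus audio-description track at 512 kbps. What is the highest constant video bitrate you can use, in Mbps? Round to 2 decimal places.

Budget: 2.0 GB = 16000.0 Mb.
Total bitrate budget: 16000.0 Mb / 1080 s = 14.815 Mbps.
Audio total: 328 + 512 = 840 kbps = 0.840 Mbps.
Video: 14.815 − 0.840 = 13.975 Mbps.

13.97 Mbps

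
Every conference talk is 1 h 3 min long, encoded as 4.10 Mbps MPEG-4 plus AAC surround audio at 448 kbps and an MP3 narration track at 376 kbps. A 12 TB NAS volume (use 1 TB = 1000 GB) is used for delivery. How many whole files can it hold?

5157

1 h 3 min = 63 min = 3780 s
Audio total: 448 + 376 = 824 kbps = 0.824 Mbps.
Total bitrate: 4.924 Mbps.
Per item: 4.924 Mbps × 3780 s = 18,613 Mb = 2,327 MB.
Capacity: 12 TB = 96,000,000 Mb; 5157.76 items → 5157 complete.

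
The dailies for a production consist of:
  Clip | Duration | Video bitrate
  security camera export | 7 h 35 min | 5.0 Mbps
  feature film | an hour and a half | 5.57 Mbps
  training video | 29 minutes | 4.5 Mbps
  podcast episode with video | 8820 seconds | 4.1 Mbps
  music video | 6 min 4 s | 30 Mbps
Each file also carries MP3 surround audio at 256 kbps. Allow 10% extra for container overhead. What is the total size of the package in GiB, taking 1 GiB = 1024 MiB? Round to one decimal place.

29.8 GiB

Audio: 256 kbps = 0.256 Mbps.
security camera export: 5.256 Mbps × 27300 s × 1.10 = 157837.7 Mb
feature film: 5.826 Mbps × 5400 s × 1.10 = 34606.4 Mb
training video: 4.756 Mbps × 1740 s × 1.10 = 9103.0 Mb
podcast episode with video: 4.356 Mbps × 8820 s × 1.10 = 42261.9 Mb
music video: 30.256 Mbps × 364 s × 1.10 = 12114.5 Mb
Total: 255923.5 Mb = 31990.4 MB.
= 29.79 GiB.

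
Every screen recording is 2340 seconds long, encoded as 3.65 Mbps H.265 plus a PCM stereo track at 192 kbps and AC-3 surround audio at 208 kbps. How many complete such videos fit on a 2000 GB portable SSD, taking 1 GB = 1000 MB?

Audio total: 192 + 208 = 400 kbps = 0.400 Mbps.
Total bitrate: 4.050 Mbps.
Per item: 4.050 Mbps × 2340 s = 9,477 Mb = 1,185 MB.
Capacity: 2000 GB = 16,000,000 Mb; 1688.30 items → 1688 complete.

1688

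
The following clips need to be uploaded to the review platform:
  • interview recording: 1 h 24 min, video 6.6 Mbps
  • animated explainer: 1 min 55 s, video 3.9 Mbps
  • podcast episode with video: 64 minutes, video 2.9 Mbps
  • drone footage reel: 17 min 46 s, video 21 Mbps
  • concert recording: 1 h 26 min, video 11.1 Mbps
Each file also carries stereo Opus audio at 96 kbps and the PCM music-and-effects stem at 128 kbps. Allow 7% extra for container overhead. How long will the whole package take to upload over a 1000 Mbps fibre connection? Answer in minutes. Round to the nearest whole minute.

2 minutes

Audio total: 96 + 128 = 224 kbps = 0.224 Mbps.
interview recording: 6.824 Mbps × 5040 s × 1.07 = 36800.5 Mb
animated explainer: 4.124 Mbps × 115 s × 1.07 = 507.5 Mb
podcast episode with video: 3.124 Mbps × 3840 s × 1.07 = 12835.9 Mb
drone footage reel: 21.224 Mbps × 1066 s × 1.07 = 24208.5 Mb
concert recording: 11.324 Mbps × 5160 s × 1.07 = 62522.1 Mb
Total: 136874.4 Mb = 17109.3 MB.
At 1000 Mbps: 136874.4 / 1000 = 137 s ≈ 2.28 minutes.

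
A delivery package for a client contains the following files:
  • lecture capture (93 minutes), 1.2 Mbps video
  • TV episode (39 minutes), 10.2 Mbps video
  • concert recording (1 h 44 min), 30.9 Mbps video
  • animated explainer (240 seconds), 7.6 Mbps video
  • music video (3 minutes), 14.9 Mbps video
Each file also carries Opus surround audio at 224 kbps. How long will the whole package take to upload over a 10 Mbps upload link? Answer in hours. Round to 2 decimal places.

6.42 hours

Audio: 224 kbps = 0.224 Mbps.
lecture capture: 1.424 Mbps × 5580 s = 7945.9 Mb
TV episode: 10.424 Mbps × 2340 s = 24392.2 Mb
concert recording: 31.124 Mbps × 6240 s = 194213.8 Mb
animated explainer: 7.824 Mbps × 240 s = 1877.8 Mb
music video: 15.124 Mbps × 180 s = 2722.3 Mb
Total: 231151.9 Mb = 28894.0 MB.
At 10 Mbps: 231151.9 / 10 = 23115 s ≈ 6.42 hours.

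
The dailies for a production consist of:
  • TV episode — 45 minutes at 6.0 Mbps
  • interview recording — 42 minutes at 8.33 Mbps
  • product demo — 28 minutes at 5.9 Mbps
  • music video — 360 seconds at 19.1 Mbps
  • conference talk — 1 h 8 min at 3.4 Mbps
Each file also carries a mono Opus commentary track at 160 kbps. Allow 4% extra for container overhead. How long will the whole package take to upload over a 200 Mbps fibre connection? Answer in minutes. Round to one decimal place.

Audio: 160 kbps = 0.160 Mbps.
TV episode: 6.160 Mbps × 2700 s × 1.04 = 17297.3 Mb
interview recording: 8.490 Mbps × 2520 s × 1.04 = 22250.6 Mb
product demo: 6.060 Mbps × 1680 s × 1.04 = 10588.0 Mb
music video: 19.260 Mbps × 360 s × 1.04 = 7210.9 Mb
conference talk: 3.560 Mbps × 4080 s × 1.04 = 15105.8 Mb
Total: 72452.6 Mb = 9056.6 MB.
At 200 Mbps: 72452.6 / 200 = 362 s ≈ 6.04 minutes.

6.0 minutes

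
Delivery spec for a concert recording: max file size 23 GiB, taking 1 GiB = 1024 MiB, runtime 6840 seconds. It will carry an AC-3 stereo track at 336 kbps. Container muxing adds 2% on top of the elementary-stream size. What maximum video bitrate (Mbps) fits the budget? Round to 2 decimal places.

Budget: 23 GiB = 197568.5 Mb.
Stream payload after overhead: 197568.5 / 1.02 = 193694.6 Mb.
Total bitrate budget: 193694.6 Mb / 6840 s = 28.318 Mbps.
Audio: 336 kbps = 0.336 Mbps.
Video: 28.318 − 0.336 = 27.982 Mbps.

27.98 Mbps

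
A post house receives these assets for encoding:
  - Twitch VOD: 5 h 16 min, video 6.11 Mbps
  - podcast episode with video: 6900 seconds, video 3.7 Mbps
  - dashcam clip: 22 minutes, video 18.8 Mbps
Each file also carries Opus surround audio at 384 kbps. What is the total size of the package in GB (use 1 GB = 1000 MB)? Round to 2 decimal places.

22.08 GB

Audio: 384 kbps = 0.384 Mbps.
Twitch VOD: 6.494 Mbps × 18960 s = 123126.2 Mb
podcast episode with video: 4.084 Mbps × 6900 s = 28179.6 Mb
dashcam clip: 19.184 Mbps × 1320 s = 25322.9 Mb
Total: 176628.7 Mb = 22078.6 MB.
= 22.08 GB.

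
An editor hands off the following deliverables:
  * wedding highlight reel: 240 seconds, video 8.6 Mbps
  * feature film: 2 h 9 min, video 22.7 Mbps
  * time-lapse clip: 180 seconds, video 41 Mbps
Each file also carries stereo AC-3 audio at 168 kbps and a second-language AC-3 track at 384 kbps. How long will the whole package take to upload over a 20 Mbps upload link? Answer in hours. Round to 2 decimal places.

2.63 hours

Audio total: 168 + 384 = 552 kbps = 0.552 Mbps.
wedding highlight reel: 9.152 Mbps × 240 s = 2196.5 Mb
feature film: 23.252 Mbps × 7740 s = 179970.5 Mb
time-lapse clip: 41.552 Mbps × 180 s = 7479.4 Mb
Total: 189646.3 Mb = 23705.8 MB.
At 20 Mbps: 189646.3 / 20 = 9482 s ≈ 2.63 hours.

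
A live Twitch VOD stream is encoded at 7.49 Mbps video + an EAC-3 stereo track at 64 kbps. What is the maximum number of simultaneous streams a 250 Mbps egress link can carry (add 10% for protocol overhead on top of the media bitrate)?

Audio: 64 kbps = 0.064 Mbps.
Per-viewer media rate: 7.554 Mbps.
On the wire with 10% overhead: 8.309 Mbps.
250 Mbps = 250.0 Mbps; 250.0 / 8.309 = 30.09 → 30 viewers.

30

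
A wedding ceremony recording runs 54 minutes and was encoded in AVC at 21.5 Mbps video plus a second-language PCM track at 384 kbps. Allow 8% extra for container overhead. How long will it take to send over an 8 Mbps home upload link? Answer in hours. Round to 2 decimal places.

2.66 hours

54 min = 3240 s
Audio: 384 kbps = 0.384 Mbps.
Total bitrate: 21.884 Mbps.
File: 21.884 Mbps × 3240 s = 70904.2 Mb.
With 8% container overhead: ×1.08. → 76576.5 Mb.
At 8 Mbps: 76576.5 / 8 = 9572.1 s ≈ 2.66 hours.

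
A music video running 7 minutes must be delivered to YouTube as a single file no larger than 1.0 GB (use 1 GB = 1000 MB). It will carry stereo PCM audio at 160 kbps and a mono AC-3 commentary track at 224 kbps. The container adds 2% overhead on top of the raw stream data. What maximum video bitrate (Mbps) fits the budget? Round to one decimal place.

Budget: 1.0 GB = 8000.0 Mb.
Stream payload after overhead: 8000.0 / 1.02 = 7843.1 Mb.
7 min = 420 s
Total bitrate budget: 7843.1 Mb / 420 s = 18.674 Mbps.
Audio total: 160 + 224 = 384 kbps = 0.384 Mbps.
Video: 18.674 − 0.384 = 18.290 Mbps.

18.3 Mbps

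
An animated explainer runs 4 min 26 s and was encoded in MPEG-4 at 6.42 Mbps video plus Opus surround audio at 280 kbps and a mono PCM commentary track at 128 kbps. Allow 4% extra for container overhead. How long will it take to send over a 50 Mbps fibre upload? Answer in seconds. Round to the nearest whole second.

4 min 26 s = 266 s
Audio total: 280 + 128 = 408 kbps = 0.408 Mbps.
Total bitrate: 6.828 Mbps.
File: 6.828 Mbps × 266 s = 1816.2 Mb.
With 4% container overhead: ×1.04. → 1888.9 Mb.
At 50 Mbps: 1888.9 / 50 = 37.8 s ≈ 37.8 seconds.

38 seconds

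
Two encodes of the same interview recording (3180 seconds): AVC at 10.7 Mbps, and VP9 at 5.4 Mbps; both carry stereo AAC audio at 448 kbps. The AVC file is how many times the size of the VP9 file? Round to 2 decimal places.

Audio: 448 kbps = 0.448 Mbps.
AVC: 11.148 Mbps × 3180 s = 35450.6 Mb = 4.431 GB.
VP9: 5.848 Mbps × 3180 s = 18596.6 Mb = 2.325 GB.
Ratio: 4.431 / 2.325 = 1.906.

1.91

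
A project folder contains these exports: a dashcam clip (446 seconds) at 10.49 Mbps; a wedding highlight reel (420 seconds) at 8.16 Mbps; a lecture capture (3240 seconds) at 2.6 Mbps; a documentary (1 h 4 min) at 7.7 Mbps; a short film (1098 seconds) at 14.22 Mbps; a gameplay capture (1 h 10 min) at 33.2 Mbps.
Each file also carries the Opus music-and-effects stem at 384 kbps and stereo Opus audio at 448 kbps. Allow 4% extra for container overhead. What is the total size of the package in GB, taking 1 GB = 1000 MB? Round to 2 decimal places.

27.58 GB

Audio total: 384 + 448 = 832 kbps = 0.832 Mbps.
dashcam clip: 11.322 Mbps × 446 s × 1.04 = 5251.6 Mb
wedding highlight reel: 8.992 Mbps × 420 s × 1.04 = 3927.7 Mb
lecture capture: 3.432 Mbps × 3240 s × 1.04 = 11564.5 Mb
documentary: 8.532 Mbps × 3840 s × 1.04 = 34073.4 Mb
short film: 15.052 Mbps × 1098 s × 1.04 = 17188.2 Mb
gameplay capture: 34.032 Mbps × 4200 s × 1.04 = 148651.8 Mb
Total: 220657.1 Mb = 27582.1 MB.
= 27.58 GB.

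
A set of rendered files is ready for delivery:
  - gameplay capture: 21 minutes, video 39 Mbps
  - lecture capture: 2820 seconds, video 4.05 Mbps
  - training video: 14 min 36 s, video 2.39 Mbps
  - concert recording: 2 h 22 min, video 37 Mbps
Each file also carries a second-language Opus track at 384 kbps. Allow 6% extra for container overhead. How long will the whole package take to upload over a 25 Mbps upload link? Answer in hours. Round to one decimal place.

4.5 hours

Audio: 384 kbps = 0.384 Mbps.
gameplay capture: 39.384 Mbps × 1260 s × 1.06 = 52601.3 Mb
lecture capture: 4.434 Mbps × 2820 s × 1.06 = 13254.1 Mb
training video: 2.774 Mbps × 876 s × 1.06 = 2575.8 Mb
concert recording: 37.384 Mbps × 8520 s × 1.06 = 337622.4 Mb
Total: 406053.6 Mb = 50756.7 MB.
At 25 Mbps: 406053.6 / 25 = 16242 s ≈ 4.51 hours.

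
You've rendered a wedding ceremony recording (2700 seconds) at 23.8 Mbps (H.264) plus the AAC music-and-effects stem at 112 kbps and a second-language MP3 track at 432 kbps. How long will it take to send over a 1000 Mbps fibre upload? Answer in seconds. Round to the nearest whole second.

Audio total: 112 + 432 = 544 kbps = 0.544 Mbps.
Total bitrate: 24.344 Mbps.
File: 24.344 Mbps × 2700 s = 65728.8 Mb.
At 1000 Mbps: 65728.8 / 1000 = 65.7 s ≈ 65.7 seconds.

66 seconds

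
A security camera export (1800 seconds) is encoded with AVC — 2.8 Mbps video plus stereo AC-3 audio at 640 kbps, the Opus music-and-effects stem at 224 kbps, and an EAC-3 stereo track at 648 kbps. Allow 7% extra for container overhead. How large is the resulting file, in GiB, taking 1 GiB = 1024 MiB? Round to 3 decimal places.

Audio total: 640 + 224 + 648 = 1512 kbps = 1.512 Mbps.
Total bitrate: 2.8 + 1.512 = 4.312 Mbps.
Stream data: 4.312 Mbps × 1800 s = 7761.6 Mb.
With 7% container overhead: ×1.07.
8,305 Mb = 1,038,114,000 bytes ÷ 1,073,741,824 = 0.9668 GiB.

0.967 GiB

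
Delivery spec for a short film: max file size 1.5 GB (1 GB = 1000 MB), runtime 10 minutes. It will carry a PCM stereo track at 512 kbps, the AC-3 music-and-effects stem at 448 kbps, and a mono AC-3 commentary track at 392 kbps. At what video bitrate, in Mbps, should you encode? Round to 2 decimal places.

18.65 Mbps

Budget: 1.5 GB = 12000.0 Mb.
10 min = 600 s
Total bitrate budget: 12000.0 Mb / 600 s = 20.000 Mbps.
Audio total: 512 + 448 + 392 = 1352 kbps = 1.352 Mbps.
Video: 20.000 − 1.352 = 18.648 Mbps.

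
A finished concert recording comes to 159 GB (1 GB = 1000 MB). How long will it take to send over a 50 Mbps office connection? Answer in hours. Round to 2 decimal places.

File: 159 GB = 1272000.0 Mb.
At 50 Mbps: 1272000.0 / 50 = 25440.0 s ≈ 7.07 hours.

7.07 hours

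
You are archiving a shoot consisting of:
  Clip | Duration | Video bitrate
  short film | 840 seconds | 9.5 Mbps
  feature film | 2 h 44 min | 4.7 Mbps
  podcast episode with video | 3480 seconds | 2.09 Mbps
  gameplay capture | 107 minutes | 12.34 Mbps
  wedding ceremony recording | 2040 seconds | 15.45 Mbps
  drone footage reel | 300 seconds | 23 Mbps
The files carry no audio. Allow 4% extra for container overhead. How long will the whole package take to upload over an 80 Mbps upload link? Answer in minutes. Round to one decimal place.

38.8 minutes

short film: 9.500 Mbps × 840 s × 1.04 = 8299.2 Mb
feature film: 4.700 Mbps × 9840 s × 1.04 = 48097.9 Mb
podcast episode with video: 2.090 Mbps × 3480 s × 1.04 = 7564.1 Mb
gameplay capture: 12.340 Mbps × 6420 s × 1.04 = 82391.7 Mb
wedding ceremony recording: 15.450 Mbps × 2040 s × 1.04 = 32778.7 Mb
drone footage reel: 23.000 Mbps × 300 s × 1.04 = 7176.0 Mb
Total: 186307.7 Mb = 23288.5 MB.
At 80 Mbps: 186307.7 / 80 = 2329 s ≈ 38.8 minutes.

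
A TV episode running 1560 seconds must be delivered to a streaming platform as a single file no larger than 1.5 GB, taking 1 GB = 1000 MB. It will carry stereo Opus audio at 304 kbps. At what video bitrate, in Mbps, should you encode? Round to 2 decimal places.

Budget: 1.5 GB = 12000.0 Mb.
Total bitrate budget: 12000.0 Mb / 1560 s = 7.692 Mbps.
Audio: 304 kbps = 0.304 Mbps.
Video: 7.692 − 0.304 = 7.388 Mbps.

7.39 Mbps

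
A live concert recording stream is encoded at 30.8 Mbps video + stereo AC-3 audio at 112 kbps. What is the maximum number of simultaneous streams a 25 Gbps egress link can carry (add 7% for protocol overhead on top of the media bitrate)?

755

Audio: 112 kbps = 0.112 Mbps.
Per-viewer media rate: 30.912 Mbps.
On the wire with 7% overhead: 33.076 Mbps.
25 Gbps = 25,000 Mbps; 25,000 / 33.076 = 755.84 → 755 viewers.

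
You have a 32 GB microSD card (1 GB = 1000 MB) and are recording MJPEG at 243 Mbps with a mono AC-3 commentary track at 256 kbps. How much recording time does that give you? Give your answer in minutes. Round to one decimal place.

Audio: 256 kbps = 0.256 Mbps.
Total bitrate: 243 + 0.256 = 243.256 Mbps.
Capacity: 32 GB = 256,000 Mb.
Recording time: 256,000 / 243.256 = 1,052 s ≈ 17.5 minutes.

17.5 minutes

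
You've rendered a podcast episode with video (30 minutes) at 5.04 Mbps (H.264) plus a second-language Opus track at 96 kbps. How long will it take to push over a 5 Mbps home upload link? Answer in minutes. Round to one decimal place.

30 min = 1800 s
Audio: 96 kbps = 0.096 Mbps.
Total bitrate: 5.136 Mbps.
File: 5.136 Mbps × 1800 s = 9244.8 Mb.
At 5 Mbps: 9244.8 / 5 = 1849.0 s ≈ 30.8 minutes.

30.8 minutes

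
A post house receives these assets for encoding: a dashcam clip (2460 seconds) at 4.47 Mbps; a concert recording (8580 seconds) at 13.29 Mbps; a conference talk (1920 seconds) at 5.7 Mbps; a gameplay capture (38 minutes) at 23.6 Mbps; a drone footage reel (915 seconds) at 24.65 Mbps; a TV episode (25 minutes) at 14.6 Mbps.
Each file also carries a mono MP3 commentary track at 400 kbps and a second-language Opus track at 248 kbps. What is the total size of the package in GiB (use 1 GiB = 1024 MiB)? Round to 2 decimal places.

Audio total: 400 + 248 = 648 kbps = 0.648 Mbps.
dashcam clip: 5.118 Mbps × 2460 s = 12590.3 Mb
concert recording: 13.938 Mbps × 8580 s = 119588.0 Mb
conference talk: 6.348 Mbps × 1920 s = 12188.2 Mb
gameplay capture: 24.248 Mbps × 2280 s = 55285.4 Mb
drone footage reel: 25.298 Mbps × 915 s = 23147.7 Mb
TV episode: 15.248 Mbps × 1500 s = 22872.0 Mb
Total: 245671.6 Mb = 30708.9 MB.
= 28.60 GiB.

28.60 GiB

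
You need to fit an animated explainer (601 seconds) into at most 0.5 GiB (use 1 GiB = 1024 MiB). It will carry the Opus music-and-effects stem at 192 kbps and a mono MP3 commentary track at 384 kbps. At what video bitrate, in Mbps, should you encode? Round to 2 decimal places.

6.57 Mbps

Budget: 0.5 GiB = 4295.0 Mb.
Total bitrate budget: 4295.0 Mb / 601 s = 7.146 Mbps.
Audio total: 192 + 384 = 576 kbps = 0.576 Mbps.
Video: 7.146 − 0.576 = 6.570 Mbps.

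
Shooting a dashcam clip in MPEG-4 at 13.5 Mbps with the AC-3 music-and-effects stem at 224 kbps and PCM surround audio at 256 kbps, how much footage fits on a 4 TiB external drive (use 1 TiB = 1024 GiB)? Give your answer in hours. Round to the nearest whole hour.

699 hours

Audio total: 224 + 256 = 480 kbps = 0.480 Mbps.
Total bitrate: 13.5 + 0.480 = 13.980 Mbps.
Capacity: 4 TiB = 35,184,372 Mb.
Recording time: 35,184,372 / 13.980 = 2,516,765 s ≈ 699 hours.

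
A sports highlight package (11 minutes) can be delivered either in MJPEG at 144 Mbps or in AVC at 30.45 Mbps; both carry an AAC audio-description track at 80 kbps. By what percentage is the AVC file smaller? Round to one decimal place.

11 min = 660 s
Audio: 80 kbps = 0.080 Mbps.
MJPEG: 144.080 Mbps × 660 s = 95092.8 Mb = 11.887 GB.
AVC: 30.530 Mbps × 660 s = 20149.8 Mb = 2.519 GB.
Reduction: (1 − 2.519/11.887) × 100 = 78.81%.

78.8%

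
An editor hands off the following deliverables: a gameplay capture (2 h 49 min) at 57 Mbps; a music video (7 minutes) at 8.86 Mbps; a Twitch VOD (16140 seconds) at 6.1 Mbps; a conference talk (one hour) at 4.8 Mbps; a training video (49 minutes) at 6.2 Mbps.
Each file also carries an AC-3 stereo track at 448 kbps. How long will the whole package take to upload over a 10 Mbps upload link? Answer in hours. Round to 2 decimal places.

20.29 hours

Audio: 448 kbps = 0.448 Mbps.
gameplay capture: 57.448 Mbps × 10140 s = 582522.7 Mb
music video: 9.308 Mbps × 420 s = 3909.4 Mb
Twitch VOD: 6.548 Mbps × 16140 s = 105684.7 Mb
conference talk: 5.248 Mbps × 3600 s = 18892.8 Mb
training video: 6.648 Mbps × 2940 s = 19545.1 Mb
Total: 730554.7 Mb = 91319.3 MB.
At 10 Mbps: 730554.7 / 10 = 73055 s ≈ 20.3 hours.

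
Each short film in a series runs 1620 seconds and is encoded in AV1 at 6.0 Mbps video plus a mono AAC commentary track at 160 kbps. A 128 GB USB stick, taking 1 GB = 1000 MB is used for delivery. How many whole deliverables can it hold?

102

Audio: 160 kbps = 0.160 Mbps.
Total bitrate: 6.160 Mbps.
Per item: 6.160 Mbps × 1620 s = 9,979 Mb = 1,247 MB.
Capacity: 128 GB = 1,024,000 Mb; 102.61 items → 102 complete.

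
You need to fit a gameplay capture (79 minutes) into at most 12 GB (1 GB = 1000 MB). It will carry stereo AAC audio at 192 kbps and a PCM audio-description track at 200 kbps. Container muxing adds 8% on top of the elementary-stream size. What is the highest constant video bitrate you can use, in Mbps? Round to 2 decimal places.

18.36 Mbps

Budget: 12 GB = 96000.0 Mb.
Stream payload after overhead: 96000.0 / 1.08 = 88888.9 Mb.
79 min = 4740 s
Total bitrate budget: 88888.9 Mb / 4740 s = 18.753 Mbps.
Audio total: 192 + 200 = 392 kbps = 0.392 Mbps.
Video: 18.753 − 0.392 = 18.361 Mbps.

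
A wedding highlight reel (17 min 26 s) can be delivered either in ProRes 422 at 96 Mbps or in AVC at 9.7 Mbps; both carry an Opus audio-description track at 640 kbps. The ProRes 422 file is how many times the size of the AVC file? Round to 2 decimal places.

9.35

17 min 26 s = 1046 s
Audio: 640 kbps = 0.640 Mbps.
ProRes 422: 96.640 Mbps × 1046 s = 101085.4 Mb = 11.768 GiB.
AVC: 10.340 Mbps × 1046 s = 10815.6 Mb = 1.259 GiB.
Ratio: 11.768 / 1.259 = 9.346.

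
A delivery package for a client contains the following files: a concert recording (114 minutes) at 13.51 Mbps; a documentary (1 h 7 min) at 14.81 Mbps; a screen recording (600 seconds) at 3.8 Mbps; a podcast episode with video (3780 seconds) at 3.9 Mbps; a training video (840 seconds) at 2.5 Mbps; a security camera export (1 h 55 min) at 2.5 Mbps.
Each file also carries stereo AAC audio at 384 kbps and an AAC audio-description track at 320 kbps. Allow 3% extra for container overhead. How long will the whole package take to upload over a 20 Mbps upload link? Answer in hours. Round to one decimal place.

2.9 hours

Audio total: 384 + 320 = 704 kbps = 0.704 Mbps.
concert recording: 14.214 Mbps × 6840 s × 1.03 = 100140.5 Mb
documentary: 15.514 Mbps × 4020 s × 1.03 = 64237.3 Mb
screen recording: 4.504 Mbps × 600 s × 1.03 = 2783.5 Mb
podcast episode with video: 4.604 Mbps × 3780 s × 1.03 = 17925.2 Mb
training video: 3.204 Mbps × 840 s × 1.03 = 2772.1 Mb
security camera export: 3.204 Mbps × 6900 s × 1.03 = 22770.8 Mb
Total: 210629.4 Mb = 26328.7 MB.
At 20 Mbps: 210629.4 / 20 = 10531 s ≈ 2.93 hours.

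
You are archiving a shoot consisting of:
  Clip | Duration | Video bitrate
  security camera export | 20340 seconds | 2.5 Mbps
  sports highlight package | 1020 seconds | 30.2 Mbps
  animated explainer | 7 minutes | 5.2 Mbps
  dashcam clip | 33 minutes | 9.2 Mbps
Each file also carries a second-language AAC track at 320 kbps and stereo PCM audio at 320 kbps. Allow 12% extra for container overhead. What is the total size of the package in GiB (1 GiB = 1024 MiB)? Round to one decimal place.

15.3 GiB

Audio total: 320 + 320 = 640 kbps = 0.640 Mbps.
security camera export: 3.140 Mbps × 20340 s × 1.12 = 71531.7 Mb
sports highlight package: 30.840 Mbps × 1020 s × 1.12 = 35231.6 Mb
animated explainer: 5.840 Mbps × 420 s × 1.12 = 2747.1 Mb
dashcam clip: 9.840 Mbps × 1980 s × 1.12 = 21821.2 Mb
Total: 131331.6 Mb = 16416.5 MB.
= 15.29 GiB.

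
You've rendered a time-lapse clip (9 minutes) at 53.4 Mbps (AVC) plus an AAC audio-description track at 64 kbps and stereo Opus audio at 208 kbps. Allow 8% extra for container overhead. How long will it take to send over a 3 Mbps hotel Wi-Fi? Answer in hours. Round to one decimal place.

2.9 hours

9 min = 540 s
Audio total: 64 + 208 = 272 kbps = 0.272 Mbps.
Total bitrate: 53.672 Mbps.
File: 53.672 Mbps × 540 s = 28982.9 Mb.
With 8% container overhead: ×1.08. → 31301.5 Mb.
At 3 Mbps: 31301.5 / 3 = 10433.8 s ≈ 2.9 hours.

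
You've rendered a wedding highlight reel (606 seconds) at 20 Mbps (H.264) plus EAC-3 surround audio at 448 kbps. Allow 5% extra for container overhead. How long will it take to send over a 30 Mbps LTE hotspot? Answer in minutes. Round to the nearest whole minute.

Audio: 448 kbps = 0.448 Mbps.
Total bitrate: 20.448 Mbps.
File: 20.448 Mbps × 606 s = 12391.5 Mb.
With 5% container overhead: ×1.05. → 13011.1 Mb.
At 30 Mbps: 13011.1 / 30 = 433.7 s ≈ 7.23 minutes.

7 minutes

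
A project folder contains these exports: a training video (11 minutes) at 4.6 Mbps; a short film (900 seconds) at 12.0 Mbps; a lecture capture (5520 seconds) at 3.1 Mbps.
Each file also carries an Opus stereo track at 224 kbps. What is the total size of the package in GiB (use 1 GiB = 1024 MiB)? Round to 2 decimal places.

Audio: 224 kbps = 0.224 Mbps.
training video: 4.824 Mbps × 660 s = 3183.8 Mb
short film: 12.224 Mbps × 900 s = 11001.6 Mb
lecture capture: 3.324 Mbps × 5520 s = 18348.5 Mb
Total: 32533.9 Mb = 4066.7 MB.
= 3.787 GiB.

3.79 GiB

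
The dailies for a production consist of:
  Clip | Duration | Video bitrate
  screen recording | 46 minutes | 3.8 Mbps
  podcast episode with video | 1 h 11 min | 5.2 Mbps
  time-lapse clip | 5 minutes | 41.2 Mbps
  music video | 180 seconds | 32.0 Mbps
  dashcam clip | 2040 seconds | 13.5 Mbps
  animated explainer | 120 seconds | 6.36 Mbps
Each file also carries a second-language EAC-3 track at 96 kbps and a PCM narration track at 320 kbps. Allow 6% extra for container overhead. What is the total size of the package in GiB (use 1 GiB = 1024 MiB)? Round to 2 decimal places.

Audio total: 96 + 320 = 416 kbps = 0.416 Mbps.
screen recording: 4.216 Mbps × 2760 s × 1.06 = 12334.3 Mb
podcast episode with video: 5.616 Mbps × 4260 s × 1.06 = 25359.6 Mb
time-lapse clip: 41.616 Mbps × 300 s × 1.06 = 13233.9 Mb
music video: 32.416 Mbps × 180 s × 1.06 = 6185.0 Mb
dashcam clip: 13.916 Mbps × 2040 s × 1.06 = 30092.0 Mb
animated explainer: 6.776 Mbps × 120 s × 1.06 = 861.9 Mb
Total: 88066.7 Mb = 11008.3 MB.
= 10.25 GiB.

10.25 GiB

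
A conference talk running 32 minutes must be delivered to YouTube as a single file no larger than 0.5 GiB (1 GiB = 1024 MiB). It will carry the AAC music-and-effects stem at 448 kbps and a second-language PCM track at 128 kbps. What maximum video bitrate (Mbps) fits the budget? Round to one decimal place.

1.7 Mbps

Budget: 0.5 GiB = 4295.0 Mb.
32 min = 1920 s
Total bitrate budget: 4295.0 Mb / 1920 s = 2.237 Mbps.
Audio total: 448 + 128 = 576 kbps = 0.576 Mbps.
Video: 2.237 − 0.576 = 1.661 Mbps.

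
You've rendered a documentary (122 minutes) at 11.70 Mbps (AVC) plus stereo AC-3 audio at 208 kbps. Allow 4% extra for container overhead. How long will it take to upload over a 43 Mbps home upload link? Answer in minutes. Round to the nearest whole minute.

122 min = 7320 s
Audio: 208 kbps = 0.208 Mbps.
Total bitrate: 11.908 Mbps.
File: 11.908 Mbps × 7320 s = 87166.6 Mb.
With 4% container overhead: ×1.04. → 90653.2 Mb.
At 43 Mbps: 90653.2 / 43 = 2108.2 s ≈ 35.1 minutes.

35 minutes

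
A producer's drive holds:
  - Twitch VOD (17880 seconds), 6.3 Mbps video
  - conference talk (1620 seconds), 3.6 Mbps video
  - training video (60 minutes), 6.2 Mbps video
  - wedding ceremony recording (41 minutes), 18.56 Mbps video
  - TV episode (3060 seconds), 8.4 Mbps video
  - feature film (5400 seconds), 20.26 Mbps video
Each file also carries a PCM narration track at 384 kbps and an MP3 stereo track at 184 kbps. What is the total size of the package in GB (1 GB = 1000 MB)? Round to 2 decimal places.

42.61 GB

Audio total: 384 + 184 = 568 kbps = 0.568 Mbps.
Twitch VOD: 6.868 Mbps × 17880 s = 122799.8 Mb
conference talk: 4.168 Mbps × 1620 s = 6752.2 Mb
training video: 6.768 Mbps × 3600 s = 24364.8 Mb
wedding ceremony recording: 19.128 Mbps × 2460 s = 47054.9 Mb
TV episode: 8.968 Mbps × 3060 s = 27442.1 Mb
feature film: 20.828 Mbps × 5400 s = 112471.2 Mb
Total: 340885.0 Mb = 42610.6 MB.
= 42.61 GB.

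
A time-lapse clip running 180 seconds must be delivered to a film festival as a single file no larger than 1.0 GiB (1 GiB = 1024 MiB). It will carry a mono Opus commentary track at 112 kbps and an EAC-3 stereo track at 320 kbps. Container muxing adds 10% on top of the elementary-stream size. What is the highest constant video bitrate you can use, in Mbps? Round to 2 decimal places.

42.95 Mbps

Budget: 1.0 GiB = 8589.9 Mb.
Stream payload after overhead: 8589.9 / 1.10 = 7809.0 Mb.
Total bitrate budget: 7809.0 Mb / 180 s = 43.384 Mbps.
Audio total: 112 + 320 = 432 kbps = 0.432 Mbps.
Video: 43.384 − 0.432 = 42.952 Mbps.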